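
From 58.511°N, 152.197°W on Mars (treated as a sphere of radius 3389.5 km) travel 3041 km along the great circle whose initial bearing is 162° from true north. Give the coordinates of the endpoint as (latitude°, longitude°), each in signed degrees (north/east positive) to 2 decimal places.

Angular distance δ = d/R = 3041/3389.5 = 0.89718 rad; initial bearing θ = 2.8274 rad.
sin φ₂ = sin φ₁ cos δ + cos φ₁ sin δ cos θ = (0.8527)(0.6238) + (0.5223)(0.7816)(-0.9511) = 0.1437, so φ₂ = 8.26°.
Δλ = atan2(sin θ sin δ cos φ₁, cos δ − sin φ₁ sin φ₂) = atan2(0.1262, 0.5013) = 14.126°.
λ₂ = -152.197° + 14.126° = -138.07°.

8.26°, -138.07°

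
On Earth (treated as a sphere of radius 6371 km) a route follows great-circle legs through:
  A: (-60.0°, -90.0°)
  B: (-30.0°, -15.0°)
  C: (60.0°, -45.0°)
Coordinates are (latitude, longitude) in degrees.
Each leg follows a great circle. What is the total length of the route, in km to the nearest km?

Leg A→B: central angle 0.9943 rad, distance 6334.7 km.
Leg B→C: central angle 1.6288 rad, distance 10377.3 km.
Total: 6334.7 + 10377.3 ≈ 16712 km.

16712 km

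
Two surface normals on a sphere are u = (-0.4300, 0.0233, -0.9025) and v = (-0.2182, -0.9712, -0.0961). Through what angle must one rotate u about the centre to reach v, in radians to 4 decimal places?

u·v = 0.1579; |u| = 1.0000, |v| = 1.0000.
cos θ = (u·v)/(|u||v|) = 0.1579, so θ = 1.4122 rad.

1.4122 rad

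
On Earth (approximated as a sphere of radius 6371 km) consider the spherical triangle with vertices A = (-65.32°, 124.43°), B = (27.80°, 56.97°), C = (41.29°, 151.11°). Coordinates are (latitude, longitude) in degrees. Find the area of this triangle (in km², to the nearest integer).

75954397 km²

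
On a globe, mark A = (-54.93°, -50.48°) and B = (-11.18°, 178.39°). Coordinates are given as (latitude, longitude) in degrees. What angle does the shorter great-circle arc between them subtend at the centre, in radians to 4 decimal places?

In radians: φ₁ = -0.9587, φ₂ = -0.1951, Δλ = -131.130° = -2.2887 rad.
cos c = sin φ₁ sin φ₂ + cos φ₁ cos φ₂ cos Δλ = (-0.8185)(-0.1939) + (0.5746)(0.9810)(-0.6578) = -0.21208,
so c = arccos(-0.21208) = 1.78450 rad.
So the angular separation is 1.7845 rad.

1.7845 rad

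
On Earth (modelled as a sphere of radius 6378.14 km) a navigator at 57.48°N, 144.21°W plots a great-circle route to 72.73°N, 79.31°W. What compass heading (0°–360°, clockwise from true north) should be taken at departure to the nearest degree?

With φ₁ = 1.0032, φ₂ = 1.2694, Δλ = 1.1327 rad, the forward-azimuth formula gives
θ = atan2( sin Δλ cos φ₂ , cos φ₁ sin φ₂ − sin φ₁ cos φ₂ cos Δλ ) = atan2(0.2688, 0.4072) = 33.44°.
So the initial bearing is 33°.

33°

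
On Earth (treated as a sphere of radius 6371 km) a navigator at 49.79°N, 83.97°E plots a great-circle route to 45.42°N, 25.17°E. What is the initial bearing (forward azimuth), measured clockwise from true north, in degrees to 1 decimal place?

286.9°

With φ₁ = 0.8690, φ₂ = 0.7927, Δλ = -1.0263 rad, the forward-azimuth formula gives
θ = atan2( sin Δλ cos φ₂ , cos φ₁ sin φ₂ − sin φ₁ cos φ₂ cos Δλ ) = atan2(-0.6004, 0.1822) = -73.12°.
Adding 360° brings this into [0°, 360°): 286.9°.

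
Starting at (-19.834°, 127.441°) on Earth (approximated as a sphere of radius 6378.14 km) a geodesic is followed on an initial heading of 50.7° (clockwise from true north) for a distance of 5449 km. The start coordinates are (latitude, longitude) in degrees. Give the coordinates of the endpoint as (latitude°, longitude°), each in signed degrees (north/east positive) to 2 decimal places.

13.09°, 164.25°

Angular distance δ = d/R = 5449/6378.14 = 0.85432 rad; initial bearing θ = 0.8849 rad.
sin φ₂ = sin φ₁ cos δ + cos φ₁ sin δ cos θ = (-0.3393)(0.6567) + (0.9407)(0.7541)(0.6334) = 0.2265, so φ₂ = 13.09°.
Δλ = atan2(sin θ sin δ cos φ₁, cos δ − sin φ₁ sin φ₂) = atan2(0.5490, 0.7336) = 36.809°.
λ₂ = 127.441° + 36.809° = 164.25°.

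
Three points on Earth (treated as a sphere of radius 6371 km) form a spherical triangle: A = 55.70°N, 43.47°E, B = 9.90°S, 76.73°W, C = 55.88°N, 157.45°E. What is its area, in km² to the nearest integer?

Side lengths (central angles): a = 2.0552, b = 0.9819, c = 2.0056 rad; semiperimeter s = 2.5214.
By l'Huilier's theorem, tan(E/4) = √[tan(s/2) tan((s−a)/2) tan((s−b)/2) tan((s−c)/2)], giving spherical excess E = 1.6418 rad.
Area = E·R² = 1.6418 × (6371)² ≈ 66641519 km².

66641519 km²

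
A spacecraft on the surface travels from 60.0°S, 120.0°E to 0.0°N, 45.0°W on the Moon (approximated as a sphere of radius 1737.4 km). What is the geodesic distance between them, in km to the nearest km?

3605 km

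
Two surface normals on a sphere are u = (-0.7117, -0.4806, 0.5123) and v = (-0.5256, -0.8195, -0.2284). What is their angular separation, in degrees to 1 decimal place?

u·v = 0.6509; |u| = 1.0000, |v| = 1.0000.
cos θ = (u·v)/(|u||v|) = 0.6509, so θ = 49.4°.

49.4°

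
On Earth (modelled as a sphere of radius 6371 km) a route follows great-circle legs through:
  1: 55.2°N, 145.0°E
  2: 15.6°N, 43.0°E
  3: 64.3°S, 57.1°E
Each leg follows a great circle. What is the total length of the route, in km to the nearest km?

18293 km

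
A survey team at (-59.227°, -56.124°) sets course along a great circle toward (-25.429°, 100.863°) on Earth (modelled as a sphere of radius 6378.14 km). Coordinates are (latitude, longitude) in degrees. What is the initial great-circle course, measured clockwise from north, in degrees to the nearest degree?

Δλ = 156.987° = 2.7399 rad.
y = sin Δλ · cos φ₂ = (0.3909)(0.9031) = 0.3531
x = cos φ₁ sin φ₂ − sin φ₁ cos φ₂ cos Δλ = (0.5116)(-0.4294) − (-0.8592)(0.9031)(-0.9204) = -0.9339
θ = atan2(y, x) = 159.29°, so the bearing is 159°.

159°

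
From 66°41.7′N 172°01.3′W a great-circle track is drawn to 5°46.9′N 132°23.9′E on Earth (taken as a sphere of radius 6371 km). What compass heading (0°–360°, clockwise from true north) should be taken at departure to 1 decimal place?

With φ₁ = 1.1640, φ₂ = 0.1009, Δλ = -0.9701 rad, the forward-azimuth formula gives
θ = atan2( sin Δλ cos φ₂ , cos φ₁ sin φ₂ − sin φ₁ cos φ₂ cos Δλ ) = atan2(-0.8207, -0.4766) = -120.15°.
Adding 360° brings this into [0°, 360°): 239.9°.

239.9°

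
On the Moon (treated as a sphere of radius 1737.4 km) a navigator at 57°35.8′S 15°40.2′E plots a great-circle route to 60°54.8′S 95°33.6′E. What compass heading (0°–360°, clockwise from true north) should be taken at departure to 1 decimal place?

Δλ = 79.890° = 1.3943 rad.
y = sin Δλ · cos φ₂ = (0.9845)(0.4861) = 0.4786
x = cos φ₁ sin φ₂ − sin φ₁ cos φ₂ cos Δλ = (0.5359)(-0.8739) − (-0.8443)(0.4861)(0.1755) = -0.3962
θ = atan2(y, x) = 129.62°, so the bearing is 129.6°.

129.6°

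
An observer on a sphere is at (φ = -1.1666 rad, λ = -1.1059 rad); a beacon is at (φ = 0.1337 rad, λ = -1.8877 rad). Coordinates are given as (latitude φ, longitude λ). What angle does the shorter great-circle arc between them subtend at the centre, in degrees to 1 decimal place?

In radians: φ₁ = -1.1666, φ₂ = 0.1337, Δλ = -44.794° = -0.7818 rad.
Haversine: a = sin²(Δφ/2) + cos φ₁ cos φ₂ sin²(Δλ/2) = 0.3664 + (0.3933)(0.9911)(0.1452) = 0.42298.
Central angle c = 2·arcsin(√a) = 1.41614 rad.
So the angular separation is 81.1°.

81.1°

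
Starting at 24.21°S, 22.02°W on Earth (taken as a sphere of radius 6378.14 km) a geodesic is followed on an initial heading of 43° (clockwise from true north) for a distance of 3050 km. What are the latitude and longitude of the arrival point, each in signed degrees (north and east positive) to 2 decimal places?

Angular distance δ = d/R = 3050/6378.14 = 0.47820 rad; initial bearing θ = 0.7505 rad.
sin φ₂ = sin φ₁ cos δ + cos φ₁ sin δ cos θ = (-0.4101)(0.8878) + (0.9120)(0.4602)(0.7314) = -0.0571, so φ₂ = -3.28°.
Δλ = atan2(sin θ sin δ cos φ₁, cos δ − sin φ₁ sin φ₂) = atan2(0.2862, 0.8644) = 18.322°.
λ₂ = -22.020° + 18.322° = -3.70°.

-3.28°, -3.70°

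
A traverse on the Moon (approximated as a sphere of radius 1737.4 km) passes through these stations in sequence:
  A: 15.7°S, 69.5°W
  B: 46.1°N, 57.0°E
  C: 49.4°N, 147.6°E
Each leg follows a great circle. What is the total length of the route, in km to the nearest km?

Leg A→B: central angle 2.2044 rad, distance 3829.9 km.
Leg B→C: central angle 0.9975 rad, distance 1733.1 km.
Total: 3829.9 + 1733.1 ≈ 5563 km.

5563 km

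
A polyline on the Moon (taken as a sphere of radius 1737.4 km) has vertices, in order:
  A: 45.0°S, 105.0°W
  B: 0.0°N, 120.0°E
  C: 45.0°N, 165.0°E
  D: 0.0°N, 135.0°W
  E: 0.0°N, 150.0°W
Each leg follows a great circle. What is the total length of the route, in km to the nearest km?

Leg A→B: central angle 2.0944 rad, distance 3638.8 km.
Leg B→C: central angle 1.0472 rad, distance 1819.4 km.
Leg C→D: central angle 1.2094 rad, distance 2101.3 km.
Leg D→E: central angle 0.2618 rad, distance 454.9 km.
Total: 3638.8 + 1819.4 + 2101.3 + 454.9 ≈ 8014 km.

8014 km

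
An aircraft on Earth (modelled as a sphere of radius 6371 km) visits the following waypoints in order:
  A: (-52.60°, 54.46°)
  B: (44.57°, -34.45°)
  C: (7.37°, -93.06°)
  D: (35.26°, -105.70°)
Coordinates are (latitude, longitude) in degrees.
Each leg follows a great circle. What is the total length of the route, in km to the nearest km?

Leg A→B: central angle 2.1523 rad, distance 13712.2 km.
Leg B→C: central angle 1.0950 rad, distance 6976.5 km.
Leg C→D: central angle 0.5272 rad, distance 3358.8 km.
Total: 13712.2 + 6976.5 + 3358.8 ≈ 24047 km.

24047 km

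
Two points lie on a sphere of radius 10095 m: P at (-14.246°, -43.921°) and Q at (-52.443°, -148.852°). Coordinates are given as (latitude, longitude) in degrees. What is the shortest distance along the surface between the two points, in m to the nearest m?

In radians: φ₁ = -0.2486, φ₂ = -0.9153, Δλ = -104.931° = -1.8314 rad.
cos c = sin φ₁ sin φ₂ + cos φ₁ cos φ₂ cos Δλ = (-0.2461)(-0.7927) + (0.9692)(0.6096)(-0.2577) = 0.04286,
so c = arccos(0.04286) = 1.52792 rad.
Distance = R·c = 10095 × 1.5279 ≈ 15424 m.

15424 m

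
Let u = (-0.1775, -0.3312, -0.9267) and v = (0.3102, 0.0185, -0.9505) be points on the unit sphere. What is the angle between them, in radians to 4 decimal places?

u·v = 0.8196; |u| = 1.0000, |v| = 1.0000.
cos θ = (u·v)/(|u||v|) = 0.8196, so θ = 0.6100 rad.

0.6100 rad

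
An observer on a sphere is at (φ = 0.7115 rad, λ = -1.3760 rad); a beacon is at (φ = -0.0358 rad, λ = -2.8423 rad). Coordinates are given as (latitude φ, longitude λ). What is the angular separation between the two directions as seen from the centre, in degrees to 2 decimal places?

86.81°

Let φ₁ = 0.7115 rad, φ₂ = -0.0358 rad, and Δλ = -1.4663 rad.
Haversine: a = sin²(Δφ/2) + cos φ₁ cos φ₂ sin²(Δλ/2) = 0.1332 + (0.7574)(0.9994)(0.4478) = 0.47221.
Central angle c = 2·arcsin(√a) = 1.51519 rad.
So the angular separation is 86.81°.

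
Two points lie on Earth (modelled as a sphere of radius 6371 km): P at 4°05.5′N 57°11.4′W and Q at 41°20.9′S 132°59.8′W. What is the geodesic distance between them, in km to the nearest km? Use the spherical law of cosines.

9135 km

With latitudes φ₁ = 4.092°, φ₂ = -41.348° and longitude difference Δλ = -75.807°:
cos c = sin φ₁ sin φ₂ + cos φ₁ cos φ₂ cos Δλ = (0.0714)(-0.6606) + (0.9975)(0.7507)(0.2452) = 0.13646,
so c = arccos(0.13646) = 1.43391 rad.
Distance = R·c = 6371 × 1.4339 ≈ 9135 km.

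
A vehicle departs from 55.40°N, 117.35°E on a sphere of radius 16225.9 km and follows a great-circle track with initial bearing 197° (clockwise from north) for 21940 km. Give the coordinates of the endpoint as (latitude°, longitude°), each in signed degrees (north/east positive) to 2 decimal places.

Angular distance δ = d/R = 21940/16225.9 = 1.35216 rad; initial bearing θ = 3.4383 rad.
sin φ₂ = sin φ₁ cos δ + cos φ₁ sin δ cos θ = (0.8231)(0.2169) + (0.5678)(0.9762)(-0.9563) = -0.3516, so φ₂ = -20.58°.
Δλ = atan2(sin θ sin δ cos φ₁, cos δ − sin φ₁ sin φ₂) = atan2(-0.1621, 0.5063) = -17.751°.
λ₂ = 117.350° − 17.751° = 99.60°.

-20.58°, 99.60°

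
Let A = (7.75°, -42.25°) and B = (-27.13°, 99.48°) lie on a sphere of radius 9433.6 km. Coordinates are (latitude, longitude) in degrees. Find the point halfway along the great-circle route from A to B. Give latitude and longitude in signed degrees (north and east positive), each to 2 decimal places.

-27.24°, 19.83°

The central angle between A and B is δ = 2.4247 rad.
With f = 0.5, the slerp weights are sin((1−f)δ)/sin δ = 1.4252 and sin(fδ)/sin δ = 1.4252.
Weighted sum of the unit vectors: (1.4252)·(0.7335,-0.6662,0.1349) + (1.4252)·(-0.1466,0.8778,-0.4560) = (0.8364, 0.3016, -0.4577).
Converting back: φ = atan2(z, √(x²+y²)) = -27.24°, λ = atan2(y, x) = 19.83°.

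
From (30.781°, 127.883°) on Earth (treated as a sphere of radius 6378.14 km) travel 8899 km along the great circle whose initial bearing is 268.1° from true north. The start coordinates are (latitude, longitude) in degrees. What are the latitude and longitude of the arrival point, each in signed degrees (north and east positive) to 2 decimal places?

Angular distance δ = d/R = 8899/6378.14 = 1.39523 rad; initial bearing θ = 4.6792 rad.
sin φ₂ = sin φ₁ cos δ + cos φ₁ sin δ cos θ = (0.5118)(0.1747) + (0.8591)(0.9846)(-0.0332) = 0.0613, so φ₂ = 3.52°.
Δλ = atan2(sin θ sin δ cos φ₁, cos δ − sin φ₁ sin φ₂) = atan2(-0.8455, 0.1433) = -80.382°.
λ₂ = 127.883° − 80.382° = 47.50°.

3.52°, 47.50°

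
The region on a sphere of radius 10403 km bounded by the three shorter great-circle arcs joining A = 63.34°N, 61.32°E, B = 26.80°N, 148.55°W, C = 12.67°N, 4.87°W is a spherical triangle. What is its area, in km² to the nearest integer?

Side lengths (central angles): a = 2.2178, b = 1.1888, c = 1.5151 rad; semiperimeter s = 2.4609.
By l'Huilier's theorem, tan(E/4) = √[tan(s/2) tan((s−a)/2) tan((s−b)/2) tan((s−c)/2)], giving spherical excess E = 1.3856 rad.
Area = E·R² = 1.3856 × (10403)² ≈ 149950028 km².

149950028 km²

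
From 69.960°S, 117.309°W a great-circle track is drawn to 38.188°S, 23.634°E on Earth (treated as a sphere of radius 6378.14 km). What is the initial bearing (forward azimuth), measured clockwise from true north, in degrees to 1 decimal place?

Δλ = 140.943° = 2.4599 rad.
y = sin Δλ · cos φ₂ = (0.6301)(0.7860) = 0.4952
x = cos φ₁ sin φ₂ − sin φ₁ cos φ₂ cos Δλ = (0.3427)(-0.6182) − (-0.9395)(0.7860)(-0.7765) = -0.7852
θ = atan2(y, x) = 147.76°, so the bearing is 147.8°.

147.8°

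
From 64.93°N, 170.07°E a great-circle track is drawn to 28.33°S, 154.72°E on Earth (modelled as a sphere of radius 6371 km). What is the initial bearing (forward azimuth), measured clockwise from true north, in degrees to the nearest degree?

194°

Δλ = -15.350° = -0.2679 rad.
y = sin Δλ · cos φ₂ = (-0.2647)(0.8802) = -0.2330
x = cos φ₁ sin φ₂ − sin φ₁ cos φ₂ cos Δλ = (0.4237)(-0.4745) − (0.9058)(0.8802)(0.9643) = -0.9699
θ = atan2(y, x) = -166.49°; adding 360° gives 194°.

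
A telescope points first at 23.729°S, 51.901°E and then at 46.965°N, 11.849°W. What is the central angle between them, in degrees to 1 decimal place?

In radians: φ₁ = -0.4141, φ₂ = 0.8197, Δλ = -63.750° = -1.1126 rad.
cos c = sin φ₁ sin φ₂ + cos φ₁ cos φ₂ cos Δλ = (-0.4024)(0.7309) + (0.9155)(0.6824)(0.4423) = -0.01782,
so c = arccos(-0.01782) = 1.58861 rad.
So the angular separation is 91.0°.

91.0°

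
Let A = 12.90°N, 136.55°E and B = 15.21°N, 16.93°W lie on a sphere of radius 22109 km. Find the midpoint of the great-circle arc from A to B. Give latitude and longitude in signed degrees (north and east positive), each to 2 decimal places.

The central angle between A and B is δ = 2.4704 rad.
With f = 0.5, the slerp weights are sin((1−f)δ)/sin δ = 1.5182 and sin(fδ)/sin δ = 1.5182.
Weighted sum of the unit vectors: (1.5182)·(-0.7077,0.6704,0.2233) + (1.5182)·(0.9232,-0.2810,0.2624) = (0.3272, 0.5911, 0.7372).
Converting back: φ = atan2(z, √(x²+y²)) = 47.50°, λ = atan2(y, x) = 61.04°.

47.50°, 61.04°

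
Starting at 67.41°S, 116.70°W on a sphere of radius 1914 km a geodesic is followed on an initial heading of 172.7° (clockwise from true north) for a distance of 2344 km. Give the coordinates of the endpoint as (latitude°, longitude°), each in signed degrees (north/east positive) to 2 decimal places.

-42.20°, 54.02°

Angular distance δ = d/R = 2344/1914 = 1.22466 rad; initial bearing θ = 3.0142 rad.
sin φ₂ = sin φ₁ cos δ + cos φ₁ sin δ cos θ = (-0.9233)(0.3393) + (0.3841)(0.9407)(-0.9919) = -0.6717, so φ₂ = -42.20°.
Δλ = atan2(sin θ sin δ cos φ₁, cos δ − sin φ₁ sin φ₂) = atan2(0.0459, -0.2809) = 170.715°.
λ₂ = -116.700° + 170.715° = 54.02°.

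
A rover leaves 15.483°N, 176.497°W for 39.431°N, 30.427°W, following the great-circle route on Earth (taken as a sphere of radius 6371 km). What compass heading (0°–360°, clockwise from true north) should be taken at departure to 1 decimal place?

28.8°

Δλ = 146.070° = 2.5494 rad.
y = sin Δλ · cos φ₂ = (0.5582)(0.7724) = 0.4311
x = cos φ₁ sin φ₂ − sin φ₁ cos φ₂ cos Δλ = (0.9637)(0.6351) − (0.2670)(0.7724)(-0.8297) = 0.7832
θ = atan2(y, x) = 28.83°, so the bearing is 28.8°.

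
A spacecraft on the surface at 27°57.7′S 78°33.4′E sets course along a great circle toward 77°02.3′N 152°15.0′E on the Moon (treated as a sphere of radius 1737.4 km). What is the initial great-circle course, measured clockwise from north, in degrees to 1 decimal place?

With φ₁ = -0.4880, φ₂ = 1.3446, Δλ = 1.2862 rad, the forward-azimuth formula gives
θ = atan2( sin Δλ cos φ₂ , cos φ₁ sin φ₂ − sin φ₁ cos φ₂ cos Δλ ) = atan2(0.2153, 0.8903) = 13.59°.
So the initial bearing is 13.6°.

13.6°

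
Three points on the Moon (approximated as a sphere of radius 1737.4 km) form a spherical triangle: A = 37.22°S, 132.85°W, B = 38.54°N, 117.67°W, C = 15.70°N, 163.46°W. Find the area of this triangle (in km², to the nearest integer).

1503227 km²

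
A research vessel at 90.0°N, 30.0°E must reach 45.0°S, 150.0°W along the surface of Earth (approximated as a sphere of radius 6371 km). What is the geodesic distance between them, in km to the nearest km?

15011 km

In radians: φ₁ = 1.5708, φ₂ = -0.7854, Δλ = -180.000° = -3.1416 rad.
Haversine: a = sin²(Δφ/2) + cos φ₁ cos φ₂ sin²(Δλ/2) = 0.8536 + (0.0000)(0.7071)(1.0000) = 0.85355.
Central angle c = 2·arcsin(√a) = 2.35619 rad.
Distance = R·c = 6371 × 2.3562 ≈ 15011 km.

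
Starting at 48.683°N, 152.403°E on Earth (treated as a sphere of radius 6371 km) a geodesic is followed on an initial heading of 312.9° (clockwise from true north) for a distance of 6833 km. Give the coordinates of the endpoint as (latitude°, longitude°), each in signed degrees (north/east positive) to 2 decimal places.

48.91°, 50.68°

Angular distance δ = d/R = 6833/6371 = 1.07252 rad; initial bearing θ = 5.4611 rad.
sin φ₂ = sin φ₁ cos δ + cos φ₁ sin δ cos θ = (0.7511)(0.4779) + (0.6602)(0.8784)(0.6807) = 0.7537, so φ₂ = 48.91°.
Δλ = atan2(sin θ sin δ cos φ₁, cos δ − sin φ₁ sin φ₂) = atan2(-0.4248, -0.0882) = -101.727°.
λ₂ = 152.403° − 101.727° = 50.68°.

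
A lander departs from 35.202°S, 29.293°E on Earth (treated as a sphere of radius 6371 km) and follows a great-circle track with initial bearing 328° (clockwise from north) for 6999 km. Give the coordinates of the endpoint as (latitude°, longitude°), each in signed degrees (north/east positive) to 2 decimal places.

Angular distance δ = d/R = 6999/6371 = 1.09857 rad; initial bearing θ = 5.7247 rad.
sin φ₂ = sin φ₁ cos δ + cos φ₁ sin δ cos θ = (-0.5765)(0.4549) + (0.8171)(0.8906)(0.8480) = 0.3549, so φ₂ = 20.79°.
Δλ = atan2(sin θ sin δ cos φ₁, cos δ − sin φ₁ sin φ₂) = atan2(-0.3856, 0.6595) = -30.317°.
λ₂ = 29.293° − 30.317° = -1.02°.

20.79°, -1.02°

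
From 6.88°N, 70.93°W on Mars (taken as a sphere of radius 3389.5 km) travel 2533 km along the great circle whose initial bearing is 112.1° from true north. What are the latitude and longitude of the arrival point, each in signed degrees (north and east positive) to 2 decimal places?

Angular distance δ = d/R = 2533/3389.5 = 0.74731 rad; initial bearing θ = 1.9565 rad.
sin φ₂ = sin φ₁ cos δ + cos φ₁ sin δ cos θ = (0.1198)(0.7335) + (0.9928)(0.6797)(-0.3762) = -0.1660, so φ₂ = -9.56°.
Δλ = atan2(sin θ sin δ cos φ₁, cos δ − sin φ₁ sin φ₂) = atan2(0.6252, 0.7534) = 39.687°.
λ₂ = -70.930° + 39.687° = -31.24°.

-9.56°, -31.24°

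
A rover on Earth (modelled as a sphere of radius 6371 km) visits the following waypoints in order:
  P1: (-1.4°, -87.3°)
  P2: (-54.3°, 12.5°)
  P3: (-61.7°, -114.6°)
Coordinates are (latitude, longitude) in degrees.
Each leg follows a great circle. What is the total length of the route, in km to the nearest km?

Leg P1→P2: central angle 1.6503 rad, distance 10514.3 km.
Leg P2→P3: central angle 0.9907 rad, distance 6311.5 km.
Total: 10514.3 + 6311.5 ≈ 16826 km.

16826 km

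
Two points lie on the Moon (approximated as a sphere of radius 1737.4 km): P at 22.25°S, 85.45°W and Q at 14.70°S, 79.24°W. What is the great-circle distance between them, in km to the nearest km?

290 km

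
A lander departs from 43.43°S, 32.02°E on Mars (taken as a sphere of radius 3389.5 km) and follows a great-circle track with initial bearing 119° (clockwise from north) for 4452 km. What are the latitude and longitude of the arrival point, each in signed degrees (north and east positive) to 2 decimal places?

-31.03°, 131.25°

Angular distance δ = d/R = 4452/3389.5 = 1.31347 rad; initial bearing θ = 2.0769 rad.
sin φ₂ = sin φ₁ cos δ + cos φ₁ sin δ cos θ = (-0.6875)(0.2545) + (0.7262)(0.9671)(-0.4848) = -0.5154, so φ₂ = -31.03°.
Δλ = atan2(sin θ sin δ cos φ₁, cos δ − sin φ₁ sin φ₂) = atan2(0.6142, -0.0999) = 99.233°.
λ₂ = 32.020° + 99.233° = 131.25°.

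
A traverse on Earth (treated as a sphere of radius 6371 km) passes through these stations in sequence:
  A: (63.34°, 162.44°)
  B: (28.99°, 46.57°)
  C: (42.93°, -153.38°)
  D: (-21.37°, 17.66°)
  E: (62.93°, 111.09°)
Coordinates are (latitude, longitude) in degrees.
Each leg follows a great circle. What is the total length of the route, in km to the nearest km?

Leg A→B: central angle 1.3058 rad, distance 8319.4 km.
Leg B→C: central angle 1.8462 rad, distance 11762.0 km.
Leg C→D: central angle 2.7433 rad, distance 17477.4 km.
Leg D→E: central angle 1.9282 rad, distance 12284.4 km.
Total: 8319.4 + 11762.0 + 17477.4 + 12284.4 ≈ 49843 km.

49843 km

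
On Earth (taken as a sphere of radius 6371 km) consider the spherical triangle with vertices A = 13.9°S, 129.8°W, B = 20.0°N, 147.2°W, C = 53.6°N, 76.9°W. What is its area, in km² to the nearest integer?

Side lengths (central angles): a = 1.0891, b = 1.4161, c = 0.6628 rad; semiperimeter s = 1.5840.
By l'Huilier's theorem, tan(E/4) = √[tan(s/2) tan((s−a)/2) tan((s−b)/2) tan((s−c)/2)], giving spherical excess E = 0.4121 rad.
Area = E·R² = 0.4121 × (6371)² ≈ 16726756 km².

16726756 km²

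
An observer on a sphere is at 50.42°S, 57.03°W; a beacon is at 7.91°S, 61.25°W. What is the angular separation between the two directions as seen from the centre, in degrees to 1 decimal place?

Let φ₁ = -0.8800 rad, φ₂ = -0.1381 rad, and Δλ = -0.0737 rad.
cos c = sin φ₁ sin φ₂ + cos φ₁ cos φ₂ cos Δλ = (-0.7707)(-0.1376) + (0.6372)(0.9905)(0.9973) = 0.73545,
so c = arccos(0.73545) = 0.74447 rad.
So the angular separation is 42.7°.

42.7°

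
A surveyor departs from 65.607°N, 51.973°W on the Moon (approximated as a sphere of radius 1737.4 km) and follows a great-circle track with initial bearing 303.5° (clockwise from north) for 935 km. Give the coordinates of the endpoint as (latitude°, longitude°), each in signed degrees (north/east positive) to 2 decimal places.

64.01°, -129.19°

Angular distance δ = d/R = 935/1737.4 = 0.53816 rad; initial bearing θ = 5.2971 rad.
sin φ₂ = sin φ₁ cos δ + cos φ₁ sin δ cos θ = (0.9107)(0.8587) + (0.4130)(0.5126)(0.5519) = 0.8988, so φ₂ = 64.01°.
Δλ = atan2(sin θ sin δ cos φ₁, cos δ − sin φ₁ sin φ₂) = atan2(-0.1765, 0.0400) = -77.217°.
λ₂ = -51.973° − 77.217° = -129.19°.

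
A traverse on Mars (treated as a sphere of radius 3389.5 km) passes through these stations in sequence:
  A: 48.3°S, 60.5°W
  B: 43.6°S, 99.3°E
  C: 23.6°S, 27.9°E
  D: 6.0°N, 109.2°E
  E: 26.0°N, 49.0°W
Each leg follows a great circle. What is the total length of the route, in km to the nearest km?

22086 km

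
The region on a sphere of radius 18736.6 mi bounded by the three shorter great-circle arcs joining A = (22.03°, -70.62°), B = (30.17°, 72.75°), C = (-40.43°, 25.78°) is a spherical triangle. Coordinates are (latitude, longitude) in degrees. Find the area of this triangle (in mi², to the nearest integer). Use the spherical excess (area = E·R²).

Side lengths (central angles): a = 1.4473, b = 1.8985, c = 2.0428 rad; semiperimeter s = 2.6943.
By l'Huilier's theorem, tan(E/4) = √[tan(s/2) tan((s−a)/2) tan((s−b)/2) tan((s−c)/2)], giving spherical excess E = 2.3614 rad.
Area = E·R² = 2.3614 × (18736.6)² ≈ 828988753 mi².

828988753 mi²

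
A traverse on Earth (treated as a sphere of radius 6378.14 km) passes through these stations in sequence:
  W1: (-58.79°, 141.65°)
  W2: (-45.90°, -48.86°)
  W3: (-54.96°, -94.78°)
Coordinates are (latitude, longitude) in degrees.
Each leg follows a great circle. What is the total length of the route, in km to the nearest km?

11684 km

Leg W1→W2: central angle 1.3081 rad, distance 8343.6 km.
Leg W2→W3: central angle 0.5238 rad, distance 3340.9 km.
Total: 8343.6 + 3340.9 ≈ 11684 km.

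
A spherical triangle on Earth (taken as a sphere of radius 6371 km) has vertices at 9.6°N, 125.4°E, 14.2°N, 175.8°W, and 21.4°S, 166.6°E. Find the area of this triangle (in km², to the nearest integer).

13479549 km²

Side lengths (central angles): a = 0.6906, b = 0.8894, c = 1.0050 rad; semiperimeter s = 1.2925.
By l'Huilier's theorem, tan(E/4) = √[tan(s/2) tan((s−a)/2) tan((s−b)/2) tan((s−c)/2)], giving spherical excess E = 0.3321 rad.
Area = E·R² = 0.3321 × (6371)² ≈ 13479549 km².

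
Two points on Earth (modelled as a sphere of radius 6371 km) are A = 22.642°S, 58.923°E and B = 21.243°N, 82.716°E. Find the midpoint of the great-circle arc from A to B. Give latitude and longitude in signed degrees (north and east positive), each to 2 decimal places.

Central angle δ = 0.8663 rad. Interpolating on the sphere with fraction f = 0.5:
P = [sin((1−f)δ)·A + sin(fδ)·B] / sin δ = 0.5509·A + 0.5509·B in Cartesian coordinates,
giving P = (0.3275, 0.9448, -0.0125), i.e. latitude -0.71°, longitude 70.88°.

-0.71°, 70.88°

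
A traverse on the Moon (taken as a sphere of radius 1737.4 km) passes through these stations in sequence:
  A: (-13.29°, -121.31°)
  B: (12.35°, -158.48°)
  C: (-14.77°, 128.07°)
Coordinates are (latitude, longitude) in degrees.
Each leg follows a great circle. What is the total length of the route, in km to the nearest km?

3715 km

Leg A→B: central angle 0.7836 rad, distance 1361.4 km.
Leg B→C: central angle 1.3546 rad, distance 2353.4 km.
Total: 1361.4 + 2353.4 ≈ 3715 km.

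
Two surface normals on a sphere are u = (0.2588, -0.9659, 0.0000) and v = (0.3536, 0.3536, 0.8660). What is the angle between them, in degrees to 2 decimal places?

104.48°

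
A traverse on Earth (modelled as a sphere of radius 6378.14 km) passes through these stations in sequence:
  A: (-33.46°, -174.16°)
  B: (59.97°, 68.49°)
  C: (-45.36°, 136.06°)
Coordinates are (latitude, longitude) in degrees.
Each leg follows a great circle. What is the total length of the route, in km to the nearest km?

27920 km

Leg A→B: central angle 2.3039 rad, distance 14694.4 km.
Leg B→C: central angle 2.0736 rad, distance 13225.5 km.
Total: 14694.4 + 13225.5 ≈ 27920 km.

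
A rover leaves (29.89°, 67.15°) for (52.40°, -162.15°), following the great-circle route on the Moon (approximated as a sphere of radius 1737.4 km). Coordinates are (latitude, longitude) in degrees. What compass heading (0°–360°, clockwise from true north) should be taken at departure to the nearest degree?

With φ₁ = 0.5217, φ₂ = 0.9146, Δλ = 2.2811 rad, the forward-azimuth formula gives
θ = atan2( sin Δλ cos φ₂ , cos φ₁ sin φ₂ − sin φ₁ cos φ₂ cos Δλ ) = atan2(0.4626, 0.8852) = 27.59°.
So the initial bearing is 28°.

28°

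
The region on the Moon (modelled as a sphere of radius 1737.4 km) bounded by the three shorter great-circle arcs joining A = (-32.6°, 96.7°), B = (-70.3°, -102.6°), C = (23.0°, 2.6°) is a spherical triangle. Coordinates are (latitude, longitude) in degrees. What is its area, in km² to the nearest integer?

6156877 km²

Side lengths (central angles): a = 2.0367, b = 1.8400, c = 1.3292 rad; semiperimeter s = 2.6030.
By l'Huilier's theorem, tan(E/4) = √[tan(s/2) tan((s−a)/2) tan((s−b)/2) tan((s−c)/2)], giving spherical excess E = 2.0397 rad.
Area = E·R² = 2.0397 × (1737.4)² ≈ 6156877 km².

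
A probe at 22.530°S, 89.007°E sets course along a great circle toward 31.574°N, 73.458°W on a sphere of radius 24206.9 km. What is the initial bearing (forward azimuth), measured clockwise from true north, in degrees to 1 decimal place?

With φ₁ = -0.3932, φ₂ = 0.5511, Δλ = -2.8355 rad, the forward-azimuth formula gives
θ = atan2( sin Δλ cos φ₂ , cos φ₁ sin φ₂ − sin φ₁ cos φ₂ cos Δλ ) = atan2(-0.2567, 0.1724) = -56.12°.
Adding 360° brings this into [0°, 360°): 303.9°.

303.9°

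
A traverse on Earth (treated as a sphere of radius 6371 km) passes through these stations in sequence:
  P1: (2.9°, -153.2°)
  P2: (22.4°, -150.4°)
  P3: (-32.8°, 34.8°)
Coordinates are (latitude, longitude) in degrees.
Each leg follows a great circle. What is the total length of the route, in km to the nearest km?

20940 km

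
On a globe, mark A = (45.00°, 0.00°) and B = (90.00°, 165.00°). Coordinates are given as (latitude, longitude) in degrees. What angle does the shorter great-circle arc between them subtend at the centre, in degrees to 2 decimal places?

45.00°

With latitudes φ₁ = 45.000°, φ₂ = 90.000° and longitude difference Δλ = 165.000°:
Haversine: a = sin²(Δφ/2) + cos φ₁ cos φ₂ sin²(Δλ/2) = 0.1464 + (0.7071)(0.0000)(0.9830) = 0.14645.
Central angle c = 2·arcsin(√a) = 0.78540 rad.
So the angular separation is 45.00°.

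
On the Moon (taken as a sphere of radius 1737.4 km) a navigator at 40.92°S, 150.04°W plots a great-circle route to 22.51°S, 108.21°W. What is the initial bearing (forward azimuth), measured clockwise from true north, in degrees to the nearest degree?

Δλ = 41.830° = 0.7301 rad.
y = sin Δλ · cos φ₂ = (0.6669)(0.9238) = 0.6161
x = cos φ₁ sin φ₂ − sin φ₁ cos φ₂ cos Δλ = (0.7556)(-0.3828) − (-0.6550)(0.9238)(0.7451) = 0.1616
θ = atan2(y, x) = 75.30°, so the bearing is 75°.

75°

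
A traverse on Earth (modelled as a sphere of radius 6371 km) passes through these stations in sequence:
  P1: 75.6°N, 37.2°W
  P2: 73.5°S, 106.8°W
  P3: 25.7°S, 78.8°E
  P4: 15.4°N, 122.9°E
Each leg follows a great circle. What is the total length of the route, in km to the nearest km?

32786 km

Leg P1→P2: central angle 2.7000 rad, distance 17201.8 km.
Leg P2→P3: central angle 1.4090 rad, distance 8976.7 km.
Leg P3→P4: central angle 1.0371 rad, distance 6607.6 km.
Total: 17201.8 + 8976.7 + 6607.6 ≈ 32786 km.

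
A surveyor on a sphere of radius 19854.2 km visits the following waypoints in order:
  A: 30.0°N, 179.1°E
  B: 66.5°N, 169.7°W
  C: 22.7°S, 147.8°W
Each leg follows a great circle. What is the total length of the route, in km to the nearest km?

Leg A→B: central angle 0.6480 rad, distance 12865.9 km.
Leg B→C: central angle 1.5834 rad, distance 31436.8 km.
Total: 12865.9 + 31436.8 ≈ 44303 km.

44303 km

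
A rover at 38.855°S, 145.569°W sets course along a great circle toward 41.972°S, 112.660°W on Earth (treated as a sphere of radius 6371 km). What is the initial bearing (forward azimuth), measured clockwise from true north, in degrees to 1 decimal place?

Δλ = 32.909° = 0.5744 rad.
y = sin Δλ · cos φ₂ = (0.5433)(0.7435) = 0.4039
x = cos φ₁ sin φ₂ − sin φ₁ cos φ₂ cos Δλ = (0.7787)(-0.6688) − (-0.6274)(0.7435)(0.8395) = -0.1292
θ = atan2(y, x) = 107.74°, so the bearing is 107.7°.

107.7°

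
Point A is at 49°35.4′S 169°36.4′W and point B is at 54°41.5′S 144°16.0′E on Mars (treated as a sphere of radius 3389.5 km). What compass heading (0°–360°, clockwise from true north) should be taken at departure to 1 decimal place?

241.7°

With φ₁ = -0.8655, φ₂ = -0.9545, Δλ = -0.8051 rad, the forward-azimuth formula gives
θ = atan2( sin Δλ cos φ₂ , cos φ₁ sin φ₂ − sin φ₁ cos φ₂ cos Δλ ) = atan2(-0.4166, -0.2240) = -118.26°.
Adding 360° brings this into [0°, 360°): 241.7°.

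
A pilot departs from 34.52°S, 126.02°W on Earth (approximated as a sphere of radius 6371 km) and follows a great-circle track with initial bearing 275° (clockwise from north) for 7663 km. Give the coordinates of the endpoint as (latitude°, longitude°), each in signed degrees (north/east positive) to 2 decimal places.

-7.87°, 164.21°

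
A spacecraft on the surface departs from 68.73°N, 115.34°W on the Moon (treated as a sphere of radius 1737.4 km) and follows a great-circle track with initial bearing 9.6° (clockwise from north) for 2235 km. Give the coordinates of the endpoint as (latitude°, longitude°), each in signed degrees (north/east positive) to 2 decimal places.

37.21°, 53.06°

Angular distance δ = d/R = 2235/1737.4 = 1.28640 rad; initial bearing θ = 0.1676 rad.
sin φ₂ = sin φ₁ cos δ + cos φ₁ sin δ cos θ = (0.9319)(0.2806) + (0.3628)(0.9598)(0.9860) = 0.6048, so φ₂ = 37.21°.
Δλ = atan2(sin θ sin δ cos φ₁, cos δ − sin φ₁ sin φ₂) = atan2(0.0581, -0.2830) = 168.405°.
λ₂ = -115.340° + 168.405° = 53.06°.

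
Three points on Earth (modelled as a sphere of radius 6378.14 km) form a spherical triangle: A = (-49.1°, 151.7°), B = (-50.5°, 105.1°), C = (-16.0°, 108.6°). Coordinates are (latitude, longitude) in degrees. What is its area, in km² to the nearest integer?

6683041 km²

Side lengths (central angles): a = 0.6041, b = 0.8394, c = 0.5168 rad; semiperimeter s = 0.9802.
By l'Huilier's theorem, tan(E/4) = √[tan(s/2) tan((s−a)/2) tan((s−b)/2) tan((s−c)/2)], giving spherical excess E = 0.1643 rad.
Area = E·R² = 0.1643 × (6378.14)² ≈ 6683041 km².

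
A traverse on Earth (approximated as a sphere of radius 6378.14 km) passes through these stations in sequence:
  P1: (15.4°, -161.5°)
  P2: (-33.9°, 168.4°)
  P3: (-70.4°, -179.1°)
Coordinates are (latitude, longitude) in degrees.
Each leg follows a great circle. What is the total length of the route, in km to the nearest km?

10482 km

Leg P1→P2: central angle 0.9954 rad, distance 6348.6 km.
Leg P2→P3: central angle 0.6481 rad, distance 4133.4 km.
Total: 6348.6 + 4133.4 ≈ 10482 km.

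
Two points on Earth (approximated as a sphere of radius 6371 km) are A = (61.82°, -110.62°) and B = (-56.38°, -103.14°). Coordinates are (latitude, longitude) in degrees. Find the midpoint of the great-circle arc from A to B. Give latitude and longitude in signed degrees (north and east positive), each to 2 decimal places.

2.73°, -106.58°

Central angle δ = 2.0655 rad. Interpolating on the sphere with fraction f = 0.5:
P = [sin((1−f)δ)·A + sin(fδ)·B] / sin δ = 0.9757·A + 0.9757·B in Cartesian coordinates,
giving P = (-0.2851, -0.9573, 0.0476), i.e. latitude 2.73°, longitude -106.58°.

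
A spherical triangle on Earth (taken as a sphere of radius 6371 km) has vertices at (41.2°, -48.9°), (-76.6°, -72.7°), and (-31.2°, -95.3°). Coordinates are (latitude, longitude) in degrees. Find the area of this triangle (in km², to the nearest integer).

27837999 km²

Side lengths (central angles): a = 0.8135, b = 1.4680, c = 2.0728 rad; semiperimeter s = 2.1772.
By l'Huilier's theorem, tan(E/4) = √[tan(s/2) tan((s−a)/2) tan((s−b)/2) tan((s−c)/2)], giving spherical excess E = 0.6858 rad.
Area = E·R² = 0.6858 × (6371)² ≈ 27837999 km².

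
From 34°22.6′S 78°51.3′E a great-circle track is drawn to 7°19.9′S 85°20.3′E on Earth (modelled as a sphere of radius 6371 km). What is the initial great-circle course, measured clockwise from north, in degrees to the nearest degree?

Δλ = 6.483° = 0.1132 rad.
y = sin Δλ · cos φ₂ = (0.1129)(0.9918) = 0.1120
x = cos φ₁ sin φ₂ − sin φ₁ cos φ₂ cos Δλ = (0.8253)(-0.1276) − (-0.5646)(0.9918)(0.9936) = 0.4511
θ = atan2(y, x) = 13.94°, so the bearing is 14°.

14°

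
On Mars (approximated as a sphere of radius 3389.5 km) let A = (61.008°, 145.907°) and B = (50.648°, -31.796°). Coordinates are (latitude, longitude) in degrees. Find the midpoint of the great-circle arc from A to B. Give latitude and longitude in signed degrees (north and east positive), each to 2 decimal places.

84.76°, -24.41°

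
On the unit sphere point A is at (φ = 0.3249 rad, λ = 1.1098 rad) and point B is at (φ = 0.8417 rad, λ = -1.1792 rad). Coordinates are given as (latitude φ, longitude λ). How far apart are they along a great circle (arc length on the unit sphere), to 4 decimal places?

With latitudes φ₁ = 18.615°, φ₂ = 48.226° and longitude difference Δλ = -131.150°:
cos c = sin φ₁ sin φ₂ + cos φ₁ cos φ₂ cos Δλ = (0.3192)(0.7458) + (0.9477)(0.6662)(-0.6580) = -0.17738,
so c = arccos(-0.17738) = 1.74912 rad.
On the unit sphere the arc length equals the central angle: 1.7491.

1.7491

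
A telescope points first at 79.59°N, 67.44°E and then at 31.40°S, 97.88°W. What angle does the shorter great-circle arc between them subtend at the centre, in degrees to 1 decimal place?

With latitudes φ₁ = 79.590°, φ₂ = -31.400° and longitude difference Δλ = -165.320°:
cos c = sin φ₁ sin φ₂ + cos φ₁ cos φ₂ cos Δλ = (0.9835)(-0.5210) + (0.1807)(0.8536)(-0.9674) = -0.66163,
so c = arccos(-0.66163) = 2.29378 rad.
So the angular separation is 131.4°.

131.4°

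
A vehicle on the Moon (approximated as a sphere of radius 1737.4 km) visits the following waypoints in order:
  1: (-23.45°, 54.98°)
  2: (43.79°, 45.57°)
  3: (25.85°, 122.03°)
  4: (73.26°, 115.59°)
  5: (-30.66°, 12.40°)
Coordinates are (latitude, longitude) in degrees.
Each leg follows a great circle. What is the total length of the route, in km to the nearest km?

9138 km

Leg 1→2: central angle 1.1832 rad, distance 2055.7 km.
Leg 2→3: central angle 1.0997 rad, distance 1910.7 km.
Leg 3→4: central angle 0.8297 rad, distance 1441.5 km.
Leg 4→5: central angle 2.1470 rad, distance 3730.2 km.
Total: 2055.7 + 1910.7 + 1441.5 + 3730.2 ≈ 9138 km.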